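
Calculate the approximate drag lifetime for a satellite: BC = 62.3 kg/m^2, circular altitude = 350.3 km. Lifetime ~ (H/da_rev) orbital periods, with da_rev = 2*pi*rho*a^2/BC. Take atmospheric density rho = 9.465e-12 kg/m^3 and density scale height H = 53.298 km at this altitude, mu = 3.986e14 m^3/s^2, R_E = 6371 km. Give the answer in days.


a = R_E + alt = 6721.3000 km = 6.7213e+06 m
da_rev = 2*pi*rho*a^2/BC = 2*pi*9.465e-12*(6.7213e+06)^2/62.3 = 43.123996 m per revolution
N = H/da_rev = 53298.0000 m / 43.123996 m = 1235.9244 revolutions
P = 2*pi*sqrt(a^3/mu) = 5483.9204 s
lifetime = N*P = 1235.9244 * 5483.9204 = 6.7777111e+06 s = 78.4457 days

78.4457 days


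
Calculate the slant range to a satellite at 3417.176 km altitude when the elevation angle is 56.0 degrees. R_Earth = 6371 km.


h = 3417.176 km, el = 56.0 deg
d = -R_E*sin(el) + sqrt((R_E*sin(el))^2 + 2*R_E*h + h^2)
d = -6371.0000*sin(0.9773844) + sqrt((6371.0000*0.8290376)^2 + 2*6371.0000*3417.176 + 3417.176^2)
d = 3835.0071 km

3835.0071 km


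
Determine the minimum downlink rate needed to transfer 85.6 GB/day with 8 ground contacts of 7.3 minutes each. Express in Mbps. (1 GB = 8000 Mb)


total contact time = 8 * 7.3 * 60 = 3504.0000 s
data = 85.6 GB = 684800.0000 Mb
rate = 684800.0000 / 3504.0000 = 195.4338 Mbps

195.4338 Mbps


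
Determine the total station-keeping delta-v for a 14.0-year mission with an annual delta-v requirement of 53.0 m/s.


dV = rate * years = 53.0 * 14.0
dV = 742.0000 m/s

742.0000 m/s


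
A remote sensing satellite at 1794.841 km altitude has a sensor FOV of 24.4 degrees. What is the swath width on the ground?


FOV = 24.4 deg = 0.4258603 rad
swath = 2 * alt * tan(FOV/2) = 2 * 1794.841 * tan(0.2129302)
swath = 2 * 1794.841 * 0.2162077
swath = 776.1167 km

776.1167 km


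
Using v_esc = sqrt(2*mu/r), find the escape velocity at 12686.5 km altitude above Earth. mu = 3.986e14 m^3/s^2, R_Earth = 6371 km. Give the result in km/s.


r = 6371.0 + 12686.5 = 19057.5000 km = 1.90575e+07 m
v_esc = sqrt(2*mu/r) = sqrt(2*3.986e14 / 1.90575e+07)
v_esc = 6467.7121 m/s = 6.4677 km/s

6.4677 km/s


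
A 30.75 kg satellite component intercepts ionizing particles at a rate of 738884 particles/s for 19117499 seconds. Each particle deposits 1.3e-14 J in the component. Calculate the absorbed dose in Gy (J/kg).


Total energy deposited = rate * time * E_per
  = 738884 * 19117499 * 1.3e-14 = 0.183633 J
Dose = E_total / mass = 0.183633 / 30.75
Dose = 0.005971804 Gy

0.0060 Gy


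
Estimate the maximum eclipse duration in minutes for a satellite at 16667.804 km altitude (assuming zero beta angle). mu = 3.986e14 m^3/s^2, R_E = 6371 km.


r = 23038.8040 km
T = 580.0292 min
Eclipse fraction = arcsin(R_E/r)/pi = arcsin(6371.0000/23038.8040)/pi
= arcsin(0.2765335)/pi = 0.08918566
Eclipse duration = 0.08918566 * 580.0292 = 51.7303 min

51.7303 minutes


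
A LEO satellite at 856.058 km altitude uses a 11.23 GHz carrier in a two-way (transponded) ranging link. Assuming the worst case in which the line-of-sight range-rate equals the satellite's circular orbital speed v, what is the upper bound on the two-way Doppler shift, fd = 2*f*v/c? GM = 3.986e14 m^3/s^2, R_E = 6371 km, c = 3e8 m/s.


r = 7.227058e+06 m
v = sqrt(mu/r) = 7426.5631 m/s (worst-case radial velocity)
f = 11.23 GHz = 1.123e+10 Hz
fd = 2*f*v/c = 2*1.123e+10*7426.5631/3.0e+08
fd = 556002.0263 Hz

556002.0263 Hz


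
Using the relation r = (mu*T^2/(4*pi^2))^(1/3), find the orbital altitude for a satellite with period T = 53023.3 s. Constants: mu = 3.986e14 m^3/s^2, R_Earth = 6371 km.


T = 53023.3 s
r = (mu*T^2/(4*pi^2))^(1/3) = (3.986e14 * 53023.3^2 / (4*pi^2))^(1/3)
r = 3.0504953e+07 m = 30504.9526 km
alt = r - R_E = 30504.9526 - 6371 = 24133.9526 km

24133.9526 km


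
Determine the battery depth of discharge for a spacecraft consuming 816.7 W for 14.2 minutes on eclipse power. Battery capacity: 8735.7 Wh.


E_used = P * t / 60 = 816.7 * 14.2 / 60 = 193.2857 Wh
DOD = E_used / E_total * 100 = 193.2857 / 8735.7 * 100
DOD = 2.2126 %

2.2126 %


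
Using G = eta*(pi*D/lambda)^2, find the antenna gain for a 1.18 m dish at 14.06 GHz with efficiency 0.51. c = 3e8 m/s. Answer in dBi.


lambda = c/f = 3e8 / 1.406e+10 = 0.02133713 m
G = eta*(pi*D/lambda)^2 = 0.51*(pi*1.18/0.02133713)^2
G = 15394.3752 (linear)
G = 10*log10(15394.3752) = 41.8736 dBi

41.8736 dBi


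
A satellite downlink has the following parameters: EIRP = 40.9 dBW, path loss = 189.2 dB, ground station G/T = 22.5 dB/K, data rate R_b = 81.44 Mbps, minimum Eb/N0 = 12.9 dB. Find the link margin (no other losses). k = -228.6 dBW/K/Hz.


C/N0 = EIRP - FSPL + G/T - k = 40.9 - 189.2 + 22.5 - (-228.6)
C/N0 = 102.8000 dB-Hz
R_b = 81.44 Mbps = 8.144e+07 bps -> 10*log10(R_b) = 79.1084 dB-Hz
Eb/N0 = C/N0 - 10*log10(R_b) = 102.8000 - 79.1084 = 23.6916 dB
Margin = Eb/N0 - Eb/N0_req = 23.6916 - 12.9 = 10.7916 dB (link closes)

10.7916 dB


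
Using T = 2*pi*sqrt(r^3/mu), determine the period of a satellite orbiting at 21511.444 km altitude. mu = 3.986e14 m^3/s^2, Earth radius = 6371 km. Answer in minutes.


r = 27882.4440 km = 2.7882444e+07 m
T = 2*pi*sqrt(r^3/mu) = 2*pi*sqrt(2.1676667e+22 / 3.986e14)
T = 46334.8199 s = 772.2470 min

772.2470 minutes


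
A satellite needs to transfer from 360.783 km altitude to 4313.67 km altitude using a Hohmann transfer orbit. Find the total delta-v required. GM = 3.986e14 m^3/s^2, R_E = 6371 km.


r1 = 6731.7830 km = 6.731783e+06 m
r2 = 10684.6700 km = 1.068467e+07 m
dv1 = sqrt(mu/r1)*(sqrt(2*r2/(r1+r2)) - 1) = 828.6152 m/s
dv2 = sqrt(mu/r2)*(1 - sqrt(2*r1/(r1+r2))) = 737.6731 m/s
total dv = |dv1| + |dv2| = 828.6152 + 737.6731 = 1566.2882 m/s = 1.5663 km/s

1.5663 km/s


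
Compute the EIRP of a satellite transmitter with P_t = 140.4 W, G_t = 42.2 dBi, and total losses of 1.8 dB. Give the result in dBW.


Pt = 140.4 W = 21.4737 dBW
EIRP = Pt_dBW + Gt - losses = 21.4737 + 42.2 - 1.8 = 61.8737 dBW

61.8737 dBW


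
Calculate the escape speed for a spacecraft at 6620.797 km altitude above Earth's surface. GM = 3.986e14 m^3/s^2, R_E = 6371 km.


r = 6371.0 + 6620.797 = 12991.7970 km = 1.2991797e+07 m
v_esc = sqrt(2*mu/r) = sqrt(2*3.986e14 / 1.2991797e+07)
v_esc = 7833.3771 m/s = 7.8334 km/s

7.8334 km/s


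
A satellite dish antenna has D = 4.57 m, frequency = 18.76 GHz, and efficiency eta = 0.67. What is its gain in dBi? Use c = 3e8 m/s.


lambda = c/f = 3e8 / 1.876e+10 = 0.01599147 m
G = eta*(pi*D/lambda)^2 = 0.67*(pi*4.57/0.01599147)^2
G = 540045.1957 (linear)
G = 10*log10(540045.1957) = 57.3243 dBi

57.3243 dBi


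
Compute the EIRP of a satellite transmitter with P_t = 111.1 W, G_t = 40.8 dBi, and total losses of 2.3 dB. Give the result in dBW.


Pt = 111.1 W = 20.4571 dBW
EIRP = Pt_dBW + Gt - losses = 20.4571 + 40.8 - 2.3 = 58.9571 dBW

58.9571 dBW


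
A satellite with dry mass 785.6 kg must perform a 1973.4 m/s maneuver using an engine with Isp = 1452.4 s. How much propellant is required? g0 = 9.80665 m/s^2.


ve = Isp * g0 = 1452.4 * 9.80665 = 14243.178460 m/s
mass ratio = exp(dv/ve) = exp(1973.4/14243.178460) = 1.14860773
m_prop = m_dry * (mr - 1) = 785.6 * (1.14860773 - 1)
m_prop = 116.7462 kg

116.7462 kg


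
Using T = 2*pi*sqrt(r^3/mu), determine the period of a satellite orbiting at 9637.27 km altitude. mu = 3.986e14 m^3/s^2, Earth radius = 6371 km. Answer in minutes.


r = 16008.2700 km = 1.600827e+07 m
T = 2*pi*sqrt(r^3/mu) = 2*pi*sqrt(4.1023546e+21 / 3.986e14)
T = 20157.0894 s = 335.9515 min

335.9515 minutes


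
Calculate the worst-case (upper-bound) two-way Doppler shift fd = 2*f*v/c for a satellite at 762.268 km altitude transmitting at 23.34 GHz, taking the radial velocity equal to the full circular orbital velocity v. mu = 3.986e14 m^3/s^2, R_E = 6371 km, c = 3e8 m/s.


r = 7.133268e+06 m
v = sqrt(mu/r) = 7475.2269 m/s (worst-case radial velocity)
f = 23.34 GHz = 2.334e+10 Hz
fd = 2*f*v/c = 2*2.334e+10*7475.2269/3.0e+08
fd = 1.1631453e+06 Hz

1.1631e+06 Hz


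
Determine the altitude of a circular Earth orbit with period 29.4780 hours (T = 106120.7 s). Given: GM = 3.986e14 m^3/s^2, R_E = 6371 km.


T = 106120.7 s
r = (mu*T^2/(4*pi^2))^(1/3) = (3.986e14 * 106120.7^2 / (4*pi^2))^(1/3)
r = 4.8446149e+07 m = 48446.1486 km
alt = r - R_E = 48446.1486 - 6371 = 42075.1486 km

42075.1486 km


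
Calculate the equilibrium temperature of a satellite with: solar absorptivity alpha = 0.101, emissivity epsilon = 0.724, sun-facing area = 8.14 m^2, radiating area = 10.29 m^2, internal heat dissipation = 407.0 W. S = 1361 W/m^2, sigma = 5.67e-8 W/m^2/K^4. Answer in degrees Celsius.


Numerator = alpha*S*A_sun + Q_int = 0.101*1361*8.14 + 407.0 = 1525.9325 W
Denominator = eps*sigma*A_rad = 0.724*5.67e-8*10.29 = 4.2241273e-07 W/K^4
T^4 = 3.6124208e+09 K^4
T = 245.1600 K = -27.9900 C

-27.9900 degrees Celsius


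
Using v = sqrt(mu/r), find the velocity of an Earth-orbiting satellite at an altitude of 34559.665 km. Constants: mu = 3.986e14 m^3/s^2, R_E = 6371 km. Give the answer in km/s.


r = R_E + alt = 6371.0 + 34559.665 = 40930.6650 km = 4.0930665e+07 m
v = sqrt(mu/r) = sqrt(3.986e14 / 4.0930665e+07) = 3120.6441 m/s = 3.1206 km/s

3.1206 km/s


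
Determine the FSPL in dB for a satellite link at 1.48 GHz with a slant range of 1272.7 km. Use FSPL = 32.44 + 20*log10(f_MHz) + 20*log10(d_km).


f = 1.48 GHz = 1480.0000 MHz
d = 1272.7 km
FSPL = 32.44 + 20*log10(1480.0000) + 20*log10(1272.7)
FSPL = 32.44 + 63.4052 + 62.0945
FSPL = 157.9398 dB

157.9398 dB


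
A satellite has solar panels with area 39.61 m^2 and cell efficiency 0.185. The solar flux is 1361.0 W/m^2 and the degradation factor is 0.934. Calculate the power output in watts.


P = area * eta * S * degradation
P = 39.61 * 0.185 * 1361.0 * 0.934
P = 9314.9724 W

9314.9724 W


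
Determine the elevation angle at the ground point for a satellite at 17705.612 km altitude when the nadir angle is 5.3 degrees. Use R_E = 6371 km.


r = R_E + alt = 24076.6120 km
Law of sines in the satellite / Earth-center / ground-point triangle:
  sin(nadir)/R_E = sin(90 + el)/r  =>  cos(el) = (r/R_E)*sin(nadir)
cos(el) = (24076.6120 / 6371.0000) * sin(5.3 deg) = 0.3490772
el = arccos(0.3490772) = 69.5691 deg
(Earth-central angle = 90 - nadir - el = 15.1309 deg)

69.5691 degrees


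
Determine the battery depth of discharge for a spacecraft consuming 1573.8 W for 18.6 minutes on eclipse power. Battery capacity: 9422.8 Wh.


E_used = P * t / 60 = 1573.8 * 18.6 / 60 = 487.8780 Wh
DOD = E_used / E_total * 100 = 487.8780 / 9422.8 * 100
DOD = 5.1776 %

5.1776 %


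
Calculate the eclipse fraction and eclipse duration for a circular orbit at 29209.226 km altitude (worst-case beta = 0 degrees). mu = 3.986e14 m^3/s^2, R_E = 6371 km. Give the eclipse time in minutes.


r = 35580.2260 km
T = 1113.1996 min
Eclipse fraction = arcsin(R_E/r)/pi = arcsin(6371.0000/35580.2260)/pi
= arcsin(0.1790601)/pi = 0.05730567
Eclipse duration = 0.05730567 * 1113.1996 = 63.7926 min

63.7926 minutes


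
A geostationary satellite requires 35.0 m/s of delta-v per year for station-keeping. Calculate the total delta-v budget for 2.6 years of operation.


dV = rate * years = 35.0 * 2.6
dV = 91.0000 m/s

91.0000 m/s


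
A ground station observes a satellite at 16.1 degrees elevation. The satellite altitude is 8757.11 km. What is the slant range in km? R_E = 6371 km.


h = 8757.11 km, el = 16.1 deg
d = -R_E*sin(el) + sqrt((R_E*sin(el))^2 + 2*R_E*h + h^2)
d = -6371.0000*sin(0.280998) + sqrt((6371.0000*0.2773147)^2 + 2*6371.0000*8757.11 + 8757.11^2)
d = 12067.6620 km

12067.6620 km


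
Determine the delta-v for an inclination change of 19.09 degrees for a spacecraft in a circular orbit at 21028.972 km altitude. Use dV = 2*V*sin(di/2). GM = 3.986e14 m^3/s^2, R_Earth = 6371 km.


r = 27399.9720 km = 2.7399972e+07 m
V = sqrt(mu/r) = 3814.1133 m/s
di = 19.09 deg = 0.3331834 rad
dV = 2*V*sin(di/2) = 2*3814.1133*sin(0.1665917)
dV = 1264.9292 m/s = 1.2649 km/s

1.2649 km/s


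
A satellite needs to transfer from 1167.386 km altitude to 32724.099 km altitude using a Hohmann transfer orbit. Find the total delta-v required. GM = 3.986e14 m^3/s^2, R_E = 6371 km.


r1 = 7538.3860 km = 7.538386e+06 m
r2 = 39095.0990 km = 3.9095099e+07 m
dv1 = sqrt(mu/r1)*(sqrt(2*r2/(r1+r2)) - 1) = 2144.1969 m/s
dv2 = sqrt(mu/r2)*(1 - sqrt(2*r1/(r1+r2))) = 1377.4941 m/s
total dv = |dv1| + |dv2| = 2144.1969 + 1377.4941 = 3521.6910 m/s = 3.5217 km/s

3.5217 km/s


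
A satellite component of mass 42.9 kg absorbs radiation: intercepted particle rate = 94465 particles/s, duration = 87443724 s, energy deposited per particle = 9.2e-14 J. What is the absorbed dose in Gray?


Total energy deposited = rate * time * E_per
  = 94465 * 87443724 * 9.2e-14 = 0.7599542 J
Dose = E_total / mass = 0.7599542 / 42.9
Dose = 0.01771455 Gy

0.0177 Gy


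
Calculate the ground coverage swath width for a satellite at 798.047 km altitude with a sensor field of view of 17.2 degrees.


FOV = 17.2 deg = 0.3001966 rad
swath = 2 * alt * tan(FOV/2) = 2 * 798.047 * tan(0.1500983)
swath = 2 * 798.047 * 0.1512358
swath = 241.3865 km

241.3865 km


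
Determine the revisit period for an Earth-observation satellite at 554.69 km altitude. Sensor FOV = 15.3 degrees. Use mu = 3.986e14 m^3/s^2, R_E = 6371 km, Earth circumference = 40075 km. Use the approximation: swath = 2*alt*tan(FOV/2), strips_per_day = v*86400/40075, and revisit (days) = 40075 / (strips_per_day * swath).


swath = 2*554.69*tan(0.1335177) = 149.0084 km
v = sqrt(mu/r) = 7586.4242 m/s = 7.5864 km/s
strips/day = v*86400/40075 = 7.5864*86400/40075 = 16.3560
coverage/day = strips * swath = 16.3560 * 149.0084 = 2437.1821 km
revisit = 40075 / 2437.1821 = 16.4432 days

16.4432 days


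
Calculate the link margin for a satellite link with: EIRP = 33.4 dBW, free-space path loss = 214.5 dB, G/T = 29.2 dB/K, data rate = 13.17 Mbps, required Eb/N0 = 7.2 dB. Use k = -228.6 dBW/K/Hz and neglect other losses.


C/N0 = EIRP - FSPL + G/T - k = 33.4 - 214.5 + 29.2 - (-228.6)
C/N0 = 76.7000 dB-Hz
R_b = 13.17 Mbps = 1.317e+07 bps -> 10*log10(R_b) = 71.1959 dB-Hz
Eb/N0 = C/N0 - 10*log10(R_b) = 76.7000 - 71.1959 = 5.5041 dB
Margin = Eb/N0 - Eb/N0_req = 5.5041 - 7.2 = -1.6959 dB (negative margin: link does not close)

-1.6959 dB


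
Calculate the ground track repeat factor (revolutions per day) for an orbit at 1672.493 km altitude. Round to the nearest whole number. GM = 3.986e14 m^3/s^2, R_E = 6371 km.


r = 8.043493e+06 m
T = 2*pi*sqrt(r^3/mu) = 7179.2364 s = 119.6539 min
revs/day = 1440 / 119.6539 = 12.0347
Rounded: 12 revolutions per day

12 revolutions per day


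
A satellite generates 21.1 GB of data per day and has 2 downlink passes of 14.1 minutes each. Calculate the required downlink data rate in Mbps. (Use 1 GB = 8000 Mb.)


total contact time = 2 * 14.1 * 60 = 1692.0000 s
data = 21.1 GB = 168800.0000 Mb
rate = 168800.0000 / 1692.0000 = 99.7636 Mbps

99.7636 Mbps


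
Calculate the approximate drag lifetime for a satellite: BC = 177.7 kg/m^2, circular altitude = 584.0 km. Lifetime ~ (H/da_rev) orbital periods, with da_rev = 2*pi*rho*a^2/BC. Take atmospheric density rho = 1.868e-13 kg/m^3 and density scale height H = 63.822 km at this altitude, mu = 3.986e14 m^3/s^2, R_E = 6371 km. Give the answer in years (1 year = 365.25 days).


a = R_E + alt = 6955.0000 km = 6.955e+06 m
da_rev = 2*pi*rho*a^2/BC = 2*pi*1.868e-13*(6.955e+06)^2/177.7 = 0.319494643 m per revolution
N = H/da_rev = 63822.0000 m / 0.319494643 m = 199759.2177 revolutions
P = 2*pi*sqrt(a^3/mu) = 5772.4067 s
lifetime = N*P = 199759.2177 * 5772.4067 = 1.1530914e+09 s = 13345.9658 days
years = 13345.9658 / 365.25 = 36.5393 years

36.5393 years


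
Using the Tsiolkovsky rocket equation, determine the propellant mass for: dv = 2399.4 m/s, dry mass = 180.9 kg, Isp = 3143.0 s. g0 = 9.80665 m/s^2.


ve = Isp * g0 = 3143.0 * 9.80665 = 30822.300950 m/s
mass ratio = exp(dv/ve) = exp(2399.4/30822.300950) = 1.08095643
m_prop = m_dry * (mr - 1) = 180.9 * (1.08095643 - 1)
m_prop = 14.6450 kg

14.6450 kg


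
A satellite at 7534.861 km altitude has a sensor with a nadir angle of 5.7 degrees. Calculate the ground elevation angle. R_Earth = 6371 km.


r = R_E + alt = 13905.8610 km
Law of sines in the satellite / Earth-center / ground-point triangle:
  sin(nadir)/R_E = sin(90 + el)/r  =>  cos(el) = (r/R_E)*sin(nadir)
cos(el) = (13905.8610 / 6371.0000) * sin(5.7 deg) = 0.2167833
el = arccos(0.2167833) = 77.4798 deg
(Earth-central angle = 90 - nadir - el = 6.8202 deg)

77.4798 degrees


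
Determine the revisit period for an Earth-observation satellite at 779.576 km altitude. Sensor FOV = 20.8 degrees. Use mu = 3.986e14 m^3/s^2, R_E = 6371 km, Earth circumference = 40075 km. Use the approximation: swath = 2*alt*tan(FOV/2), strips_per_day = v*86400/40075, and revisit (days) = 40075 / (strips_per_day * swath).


swath = 2*779.576*tan(0.1815142) = 286.1579 km
v = sqrt(mu/r) = 7466.1745 m/s = 7.4662 km/s
strips/day = v*86400/40075 = 7.4662*86400/40075 = 16.0968
coverage/day = strips * swath = 16.0968 * 286.1579 = 4606.2144 km
revisit = 40075 / 4606.2144 = 8.7002 days

8.7002 days


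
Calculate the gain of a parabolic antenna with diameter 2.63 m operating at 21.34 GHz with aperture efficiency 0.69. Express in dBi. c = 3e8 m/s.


lambda = c/f = 3e8 / 2.134e+10 = 0.01405811 m
G = eta*(pi*D/lambda)^2 = 0.69*(pi*2.63/0.01405811)^2
G = 238345.3337 (linear)
G = 10*log10(238345.3337) = 53.7721 dBi

53.7721 dBi


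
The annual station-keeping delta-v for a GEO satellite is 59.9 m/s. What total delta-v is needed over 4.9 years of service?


dV = rate * years = 59.9 * 4.9
dV = 293.5100 m/s

293.5100 m/s


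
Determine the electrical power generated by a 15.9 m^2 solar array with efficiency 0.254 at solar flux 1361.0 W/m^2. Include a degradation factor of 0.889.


P = area * eta * S * degradation
P = 15.9 * 0.254 * 1361.0 * 0.889
P = 4886.4193 W

4886.4193 W


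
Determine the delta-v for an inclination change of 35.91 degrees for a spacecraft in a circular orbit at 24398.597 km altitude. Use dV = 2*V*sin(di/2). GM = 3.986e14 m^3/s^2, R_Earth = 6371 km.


r = 30769.5970 km = 3.0769597e+07 m
V = sqrt(mu/r) = 3599.2146 m/s
di = 35.91 deg = 0.6267477 rad
dV = 2*V*sin(di/2) = 2*3599.2146*sin(0.3133739)
dV = 2219.0594 m/s = 2.2191 km/s

2.2191 km/s


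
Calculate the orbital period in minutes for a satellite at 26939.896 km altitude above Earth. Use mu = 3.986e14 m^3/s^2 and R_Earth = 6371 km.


r = 33310.8960 km = 3.3310896e+07 m
T = 2*pi*sqrt(r^3/mu) = 2*pi*sqrt(3.6962296e+22 / 3.986e14)
T = 60504.9203 s = 1008.4153 min

1008.4153 minutes


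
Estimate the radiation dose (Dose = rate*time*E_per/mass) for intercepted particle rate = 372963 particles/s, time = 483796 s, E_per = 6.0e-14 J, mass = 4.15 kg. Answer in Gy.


Total energy deposited = rate * time * E_per
  = 372963 * 483796 * 6.0e-14 = 0.01082628 J
Dose = E_total / mass = 0.01082628 / 4.15
Dose = 0.002608742 Gy

0.0026 Gy


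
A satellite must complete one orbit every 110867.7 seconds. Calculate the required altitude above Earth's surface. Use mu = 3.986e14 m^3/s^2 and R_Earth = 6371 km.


T = 110867.7 s
r = (mu*T^2/(4*pi^2))^(1/3) = (3.986e14 * 110867.7^2 / (4*pi^2))^(1/3)
r = 4.9880318e+07 m = 49880.3177 km
alt = r - R_E = 49880.3177 - 6371 = 43509.3177 km

43509.3177 km


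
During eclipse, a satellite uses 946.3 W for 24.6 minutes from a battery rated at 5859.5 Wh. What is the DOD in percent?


E_used = P * t / 60 = 946.3 * 24.6 / 60 = 387.9830 Wh
DOD = E_used / E_total * 100 = 387.9830 / 5859.5 * 100
DOD = 6.6214 %

6.6214 %


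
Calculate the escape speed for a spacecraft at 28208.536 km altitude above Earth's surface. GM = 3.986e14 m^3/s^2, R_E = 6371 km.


r = 6371.0 + 28208.536 = 34579.5360 km = 3.4579536e+07 m
v_esc = sqrt(2*mu/r) = sqrt(2*3.986e14 / 3.4579536e+07)
v_esc = 4801.4683 m/s = 4.8015 km/s

4.8015 km/s


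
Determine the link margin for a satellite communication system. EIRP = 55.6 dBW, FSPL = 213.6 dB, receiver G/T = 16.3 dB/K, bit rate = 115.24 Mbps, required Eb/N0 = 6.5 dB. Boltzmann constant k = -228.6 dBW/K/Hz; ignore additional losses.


C/N0 = EIRP - FSPL + G/T - k = 55.6 - 213.6 + 16.3 - (-228.6)
C/N0 = 86.9000 dB-Hz
R_b = 115.24 Mbps = 1.1524e+08 bps -> 10*log10(R_b) = 80.6160 dB-Hz
Eb/N0 = C/N0 - 10*log10(R_b) = 86.9000 - 80.6160 = 6.2840 dB
Margin = Eb/N0 - Eb/N0_req = 6.2840 - 6.5 = -0.2160325 dB (negative margin: link does not close)

-0.2160 dB


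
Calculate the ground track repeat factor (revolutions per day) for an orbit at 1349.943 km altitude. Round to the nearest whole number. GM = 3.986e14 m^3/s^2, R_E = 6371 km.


r = 7.720943e+06 m
T = 2*pi*sqrt(r^3/mu) = 6751.7560 s = 112.5293 min
revs/day = 1440 / 112.5293 = 12.7967
Rounded: 13 revolutions per day

13 revolutions per day


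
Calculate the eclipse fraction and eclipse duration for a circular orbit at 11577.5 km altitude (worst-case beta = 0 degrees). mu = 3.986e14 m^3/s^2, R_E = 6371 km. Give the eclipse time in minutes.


r = 17948.5000 km
T = 398.8432 min
Eclipse fraction = arcsin(R_E/r)/pi = arcsin(6371.0000/17948.5000)/pi
= arcsin(0.35496)/pi = 0.1155055
Eclipse duration = 0.1155055 * 398.8432 = 46.0686 min

46.0686 minutes


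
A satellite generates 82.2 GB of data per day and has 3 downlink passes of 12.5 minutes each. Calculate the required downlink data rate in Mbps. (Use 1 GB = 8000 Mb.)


total contact time = 3 * 12.5 * 60 = 2250.0000 s
data = 82.2 GB = 657600.0000 Mb
rate = 657600.0000 / 2250.0000 = 292.2667 Mbps

292.2667 Mbps


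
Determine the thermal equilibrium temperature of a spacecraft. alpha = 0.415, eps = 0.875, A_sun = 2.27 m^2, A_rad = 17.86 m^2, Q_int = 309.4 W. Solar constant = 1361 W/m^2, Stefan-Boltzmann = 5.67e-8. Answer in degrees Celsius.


Numerator = alpha*S*A_sun + Q_int = 0.415*1361*2.27 + 309.4 = 1591.5300 W
Denominator = eps*sigma*A_rad = 0.875*5.67e-8*17.86 = 8.8607925e-07 W/K^4
T^4 = 1.7961487e+09 K^4
T = 205.8664 K = -67.2836 C

-67.2836 degrees Celsius


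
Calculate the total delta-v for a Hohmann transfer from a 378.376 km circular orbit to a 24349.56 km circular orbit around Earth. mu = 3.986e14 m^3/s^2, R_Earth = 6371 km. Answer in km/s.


r1 = 6749.3760 km = 6.749376e+06 m
r2 = 30720.5600 km = 3.072056e+07 m
dv1 = sqrt(mu/r1)*(sqrt(2*r2/(r1+r2)) - 1) = 2155.8003 m/s
dv2 = sqrt(mu/r2)*(1 - sqrt(2*r1/(r1+r2))) = 1440.0675 m/s
total dv = |dv1| + |dv2| = 2155.8003 + 1440.0675 = 3595.8677 m/s = 3.5959 km/s

3.5959 km/s


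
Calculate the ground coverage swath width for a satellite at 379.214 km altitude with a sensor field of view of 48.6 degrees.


FOV = 48.6 deg = 0.84823 rad
swath = 2 * alt * tan(FOV/2) = 2 * 379.214 * tan(0.424115)
swath = 2 * 379.214 * 0.4515173
swath = 342.4434 km

342.4434 km


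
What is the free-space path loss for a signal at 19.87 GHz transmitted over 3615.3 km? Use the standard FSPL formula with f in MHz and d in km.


f = 19.87 GHz = 19870.0000 MHz
d = 3615.3 km
FSPL = 32.44 + 20*log10(19870.0000) + 20*log10(3615.3)
FSPL = 32.44 + 85.9640 + 71.1629
FSPL = 189.5668 dB

189.5668 dB


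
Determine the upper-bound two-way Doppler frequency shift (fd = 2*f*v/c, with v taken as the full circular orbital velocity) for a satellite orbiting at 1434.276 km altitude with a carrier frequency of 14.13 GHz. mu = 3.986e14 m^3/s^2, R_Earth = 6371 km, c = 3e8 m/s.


r = 7.805276e+06 m
v = sqrt(mu/r) = 7146.1893 m/s (worst-case radial velocity)
f = 14.13 GHz = 1.413e+10 Hz
fd = 2*f*v/c = 2*1.413e+10*7146.1893/3.0e+08
fd = 673171.0298 Hz

673171.0298 Hz


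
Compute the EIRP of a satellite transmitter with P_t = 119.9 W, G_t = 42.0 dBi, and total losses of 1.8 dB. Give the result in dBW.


Pt = 119.9 W = 20.7882 dBW
EIRP = Pt_dBW + Gt - losses = 20.7882 + 42.0 - 1.8 = 60.9882 dBW

60.9882 dBW


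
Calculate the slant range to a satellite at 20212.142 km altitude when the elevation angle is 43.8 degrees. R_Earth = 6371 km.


h = 20212.142 km, el = 43.8 deg
d = -R_E*sin(el) + sqrt((R_E*sin(el))^2 + 2*R_E*h + h^2)
d = -6371.0000*sin(0.7644542) + sqrt((6371.0000*0.6921432)^2 + 2*6371.0000*20212.142 + 20212.142^2)
d = 21772.7690 km

21772.7690 km


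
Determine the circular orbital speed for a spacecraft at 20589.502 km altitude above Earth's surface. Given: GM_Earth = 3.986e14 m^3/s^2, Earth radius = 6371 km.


r = R_E + alt = 6371.0 + 20589.502 = 26960.5020 km = 2.6960502e+07 m
v = sqrt(mu/r) = sqrt(3.986e14 / 2.6960502e+07) = 3845.0736 m/s = 3.8451 km/s

3.8451 km/s


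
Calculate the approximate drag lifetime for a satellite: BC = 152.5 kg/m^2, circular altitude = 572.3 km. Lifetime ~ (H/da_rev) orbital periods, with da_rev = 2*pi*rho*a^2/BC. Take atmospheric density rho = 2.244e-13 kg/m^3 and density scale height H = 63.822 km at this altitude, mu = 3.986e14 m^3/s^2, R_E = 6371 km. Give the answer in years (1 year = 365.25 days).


a = R_E + alt = 6943.3000 km = 6.9433e+06 m
da_rev = 2*pi*rho*a^2/BC = 2*pi*2.244e-13*(6.9433e+06)^2/152.5 = 0.445722685 m per revolution
N = H/da_rev = 63822.0000 m / 0.445722685 m = 143187.6864 revolutions
P = 2*pi*sqrt(a^3/mu) = 5757.8469 s
lifetime = N*P = 143187.6864 * 5757.8469 = 8.2445278e+08 s = 9542.2776 days
years = 9542.2776 / 365.25 = 26.1253 years

26.1253 years


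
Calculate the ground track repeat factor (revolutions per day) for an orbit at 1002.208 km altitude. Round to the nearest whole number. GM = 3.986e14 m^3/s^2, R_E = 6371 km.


r = 7.373208e+06 m
T = 2*pi*sqrt(r^3/mu) = 6300.8037 s = 105.0134 min
revs/day = 1440 / 105.0134 = 13.7125
Rounded: 14 revolutions per day

14 revolutions per day


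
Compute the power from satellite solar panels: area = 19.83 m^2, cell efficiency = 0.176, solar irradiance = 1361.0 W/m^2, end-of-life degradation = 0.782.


P = area * eta * S * degradation
P = 19.83 * 0.176 * 1361.0 * 0.782
P = 3714.4991 W

3714.4991 W


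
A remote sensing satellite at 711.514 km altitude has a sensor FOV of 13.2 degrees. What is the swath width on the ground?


FOV = 13.2 deg = 0.2303835 rad
swath = 2 * alt * tan(FOV/2) = 2 * 711.514 * tan(0.1151917)
swath = 2 * 711.514 * 0.1157039
swath = 164.6500 km

164.6500 km


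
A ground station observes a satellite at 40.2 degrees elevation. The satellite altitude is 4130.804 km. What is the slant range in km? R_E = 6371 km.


h = 4130.804 km, el = 40.2 deg
d = -R_E*sin(el) + sqrt((R_E*sin(el))^2 + 2*R_E*h + h^2)
d = -6371.0000*sin(0.7016224) + sqrt((6371.0000*0.6454577)^2 + 2*6371.0000*4130.804 + 4130.804^2)
d = 5194.1592 km

5194.1592 km


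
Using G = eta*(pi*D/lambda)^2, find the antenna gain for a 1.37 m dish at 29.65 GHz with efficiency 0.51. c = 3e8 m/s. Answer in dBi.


lambda = c/f = 3e8 / 2.965e+10 = 0.01011804 m
G = eta*(pi*D/lambda)^2 = 0.51*(pi*1.37/0.01011804)^2
G = 92282.2005 (linear)
G = 10*log10(92282.2005) = 49.6512 dBi

49.6512 dBi


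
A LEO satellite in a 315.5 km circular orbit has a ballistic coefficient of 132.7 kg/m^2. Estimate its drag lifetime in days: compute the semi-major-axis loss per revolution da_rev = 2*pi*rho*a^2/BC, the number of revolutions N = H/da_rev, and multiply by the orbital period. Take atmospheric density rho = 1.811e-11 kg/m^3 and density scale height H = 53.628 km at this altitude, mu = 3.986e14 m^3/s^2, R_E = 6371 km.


a = R_E + alt = 6686.5000 km = 6.6865e+06 m
da_rev = 2*pi*rho*a^2/BC = 2*pi*1.811e-11*(6.6865e+06)^2/132.7 = 38.337615 m per revolution
N = H/da_rev = 53628.0000 m / 38.337615 m = 1398.8351 revolutions
P = 2*pi*sqrt(a^3/mu) = 5441.3855 s
lifetime = N*P = 1398.8351 * 5441.3855 = 7.6116008e+06 s = 88.0972 days

88.0972 days


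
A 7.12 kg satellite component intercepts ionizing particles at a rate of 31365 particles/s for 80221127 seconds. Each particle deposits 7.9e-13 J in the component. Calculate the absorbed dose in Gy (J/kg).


Total energy deposited = rate * time * E_per
  = 31365 * 80221127 * 7.9e-13 = 1.9877 J
Dose = E_total / mass = 1.9877 / 7.12
Dose = 0.279178 Gy

0.2792 Gy


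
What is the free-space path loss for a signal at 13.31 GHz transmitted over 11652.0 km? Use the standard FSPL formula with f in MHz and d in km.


f = 13.31 GHz = 13310.0000 MHz
d = 11652.0 km
FSPL = 32.44 + 20*log10(13310.0000) + 20*log10(11652.0)
FSPL = 32.44 + 82.4836 + 81.3280
FSPL = 196.2516 dB

196.2516 dB


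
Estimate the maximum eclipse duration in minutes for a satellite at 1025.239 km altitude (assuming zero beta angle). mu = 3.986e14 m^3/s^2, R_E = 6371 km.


r = 7396.2390 km
T = 105.5058 min
Eclipse fraction = arcsin(R_E/r)/pi = arcsin(6371.0000/7396.2390)/pi
= arcsin(0.8613837)/pi = 0.3304017
Eclipse duration = 0.3304017 * 105.5058 = 34.8593 min

34.8593 minutes


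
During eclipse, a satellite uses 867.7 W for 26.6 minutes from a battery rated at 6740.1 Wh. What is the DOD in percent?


E_used = P * t / 60 = 867.7 * 26.6 / 60 = 384.6803 Wh
DOD = E_used / E_total * 100 = 384.6803 / 6740.1 * 100
DOD = 5.7073 %

5.7073 %


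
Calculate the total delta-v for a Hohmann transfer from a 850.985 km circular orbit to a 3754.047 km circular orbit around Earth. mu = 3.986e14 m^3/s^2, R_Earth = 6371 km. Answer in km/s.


r1 = 7221.9850 km = 7.221985e+06 m
r2 = 10125.0470 km = 1.0125047e+07 m
dv1 = sqrt(mu/r1)*(sqrt(2*r2/(r1+r2)) - 1) = 597.6076 m/s
dv2 = sqrt(mu/r2)*(1 - sqrt(2*r1/(r1+r2))) = 549.0360 m/s
total dv = |dv1| + |dv2| = 597.6076 + 549.0360 = 1146.6437 m/s = 1.1466 km/s

1.1466 km/s


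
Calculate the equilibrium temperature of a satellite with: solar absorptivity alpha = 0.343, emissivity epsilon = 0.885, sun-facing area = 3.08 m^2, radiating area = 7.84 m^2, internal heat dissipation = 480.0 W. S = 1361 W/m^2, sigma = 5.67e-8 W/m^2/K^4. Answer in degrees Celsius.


Numerator = alpha*S*A_sun + Q_int = 0.343*1361*3.08 + 480.0 = 1917.8148 W
Denominator = eps*sigma*A_rad = 0.885*5.67e-8*7.84 = 3.9340728e-07 W/K^4
T^4 = 4.874884e+09 K^4
T = 264.2354 K = -8.9146 C

-8.9146 degrees Celsius


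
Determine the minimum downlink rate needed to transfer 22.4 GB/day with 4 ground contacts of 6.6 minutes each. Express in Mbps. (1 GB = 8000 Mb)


total contact time = 4 * 6.6 * 60 = 1584.0000 s
data = 22.4 GB = 179200.0000 Mb
rate = 179200.0000 / 1584.0000 = 113.1313 Mbps

113.1313 Mbps


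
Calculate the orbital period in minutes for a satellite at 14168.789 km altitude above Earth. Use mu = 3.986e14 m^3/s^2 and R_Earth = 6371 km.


r = 20539.7890 km = 2.0539789e+07 m
T = 2*pi*sqrt(r^3/mu) = 2*pi*sqrt(8.6653864e+21 / 3.986e14)
T = 29295.7883 s = 488.2631 min

488.2631 minutes


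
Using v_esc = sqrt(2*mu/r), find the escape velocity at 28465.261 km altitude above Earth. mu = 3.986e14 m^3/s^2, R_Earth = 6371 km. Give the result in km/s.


r = 6371.0 + 28465.261 = 34836.2610 km = 3.4836261e+07 m
v_esc = sqrt(2*mu/r) = sqrt(2*3.986e14 / 3.4836261e+07)
v_esc = 4783.7434 m/s = 4.7837 km/s

4.7837 km/s


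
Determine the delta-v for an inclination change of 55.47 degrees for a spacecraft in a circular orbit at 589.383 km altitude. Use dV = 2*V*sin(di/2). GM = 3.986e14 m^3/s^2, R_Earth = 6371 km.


r = 6960.3830 km = 6.960383e+06 m
V = sqrt(mu/r) = 7567.4939 m/s
di = 55.47 deg = 0.9681341 rad
dV = 2*V*sin(di/2) = 2*7567.4939*sin(0.4840671)
dV = 7043.5632 m/s = 7.0436 km/s

7.0436 km/s


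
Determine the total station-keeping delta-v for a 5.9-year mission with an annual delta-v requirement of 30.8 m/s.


dV = rate * years = 30.8 * 5.9
dV = 181.7200 m/s

181.7200 m/s


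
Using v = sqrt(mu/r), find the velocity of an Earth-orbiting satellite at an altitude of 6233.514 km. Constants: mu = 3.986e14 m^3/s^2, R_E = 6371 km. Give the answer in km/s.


r = R_E + alt = 6371.0 + 6233.514 = 12604.5140 km = 1.2604514e+07 m
v = sqrt(mu/r) = sqrt(3.986e14 / 1.2604514e+07) = 5623.4857 m/s = 5.6235 km/s

5.6235 km/s


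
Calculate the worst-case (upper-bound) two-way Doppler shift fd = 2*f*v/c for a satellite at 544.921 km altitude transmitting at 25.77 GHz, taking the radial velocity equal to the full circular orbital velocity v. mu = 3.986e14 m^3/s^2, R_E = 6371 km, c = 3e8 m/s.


r = 6.915921e+06 m
v = sqrt(mu/r) = 7591.7804 m/s (worst-case radial velocity)
f = 25.77 GHz = 2.577e+10 Hz
fd = 2*f*v/c = 2*2.577e+10*7591.7804/3.0e+08
fd = 1.3042679e+06 Hz

1.3043e+06 Hz


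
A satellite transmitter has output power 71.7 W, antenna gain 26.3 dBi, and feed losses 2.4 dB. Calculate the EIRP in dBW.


Pt = 71.7 W = 18.5552 dBW
EIRP = Pt_dBW + Gt - losses = 18.5552 + 26.3 - 2.4 = 42.4552 dBW

42.4552 dBW


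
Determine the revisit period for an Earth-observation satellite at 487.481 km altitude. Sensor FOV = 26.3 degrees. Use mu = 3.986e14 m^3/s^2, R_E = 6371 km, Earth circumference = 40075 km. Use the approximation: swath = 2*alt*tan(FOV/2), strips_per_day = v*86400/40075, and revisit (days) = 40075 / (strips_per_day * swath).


swath = 2*487.481*tan(0.2295108) = 227.7778 km
v = sqrt(mu/r) = 7623.5048 m/s = 7.6235 km/s
strips/day = v*86400/40075 = 7.6235*86400/40075 = 16.4360
coverage/day = strips * swath = 16.4360 * 227.7778 = 3743.7458 km
revisit = 40075 / 3743.7458 = 10.7045 days

10.7045 days


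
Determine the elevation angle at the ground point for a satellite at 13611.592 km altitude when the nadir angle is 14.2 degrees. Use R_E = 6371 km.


r = R_E + alt = 19982.5920 km
Law of sines in the satellite / Earth-center / ground-point triangle:
  sin(nadir)/R_E = sin(90 + el)/r  =>  cos(el) = (r/R_E)*sin(nadir)
cos(el) = (19982.5920 / 6371.0000) * sin(14.2 deg) = 0.7694047
el = arccos(0.7694047) = 39.6995 deg
(Earth-central angle = 90 - nadir - el = 36.1005 deg)

39.6995 degrees


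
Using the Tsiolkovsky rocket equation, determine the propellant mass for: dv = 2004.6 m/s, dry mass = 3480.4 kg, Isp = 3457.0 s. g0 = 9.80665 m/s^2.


ve = Isp * g0 = 3457.0 * 9.80665 = 33901.589050 m/s
mass ratio = exp(dv/ve) = exp(2004.6/33901.589050) = 1.06091312
m_prop = m_dry * (mr - 1) = 3480.4 * (1.06091312 - 1)
m_prop = 212.0020 kg

212.0020 kg


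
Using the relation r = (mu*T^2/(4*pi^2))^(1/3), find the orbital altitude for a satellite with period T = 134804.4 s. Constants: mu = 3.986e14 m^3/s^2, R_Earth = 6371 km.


T = 134804.4 s
r = (mu*T^2/(4*pi^2))^(1/3) = (3.986e14 * 134804.4^2 / (4*pi^2))^(1/3)
r = 5.6823576e+07 m = 56823.5764 km
alt = r - R_E = 56823.5764 - 6371 = 50452.5764 km

50452.5764 km


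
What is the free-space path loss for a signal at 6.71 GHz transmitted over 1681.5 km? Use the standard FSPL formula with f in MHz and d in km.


f = 6.71 GHz = 6710.0000 MHz
d = 1681.5 km
FSPL = 32.44 + 20*log10(6710.0000) + 20*log10(1681.5)
FSPL = 32.44 + 76.5345 + 64.5139
FSPL = 173.4884 dB

173.4884 dB


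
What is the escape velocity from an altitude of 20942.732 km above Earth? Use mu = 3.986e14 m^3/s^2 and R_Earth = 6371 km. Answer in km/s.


r = 6371.0 + 20942.732 = 27313.7320 km = 2.7313732e+07 m
v_esc = sqrt(2*mu/r) = sqrt(2*3.986e14 / 2.7313732e+07)
v_esc = 5402.4794 m/s = 5.4025 km/s

5.4025 km/s


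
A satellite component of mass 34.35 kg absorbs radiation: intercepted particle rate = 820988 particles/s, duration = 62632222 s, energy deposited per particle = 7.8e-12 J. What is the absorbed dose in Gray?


Total energy deposited = rate * time * E_per
  = 820988 * 62632222 * 7.8e-12 = 401.0784 J
Dose = E_total / mass = 401.0784 / 34.35
Dose = 11.6762 Gy

11.6762 Gy


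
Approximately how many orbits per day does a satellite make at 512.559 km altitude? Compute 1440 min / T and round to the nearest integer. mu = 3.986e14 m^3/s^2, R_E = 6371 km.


r = 6.883559e+06 m
T = 2*pi*sqrt(r^3/mu) = 5683.6952 s = 94.7283 min
revs/day = 1440 / 94.7283 = 15.2014
Rounded: 15 revolutions per day

15 revolutions per day


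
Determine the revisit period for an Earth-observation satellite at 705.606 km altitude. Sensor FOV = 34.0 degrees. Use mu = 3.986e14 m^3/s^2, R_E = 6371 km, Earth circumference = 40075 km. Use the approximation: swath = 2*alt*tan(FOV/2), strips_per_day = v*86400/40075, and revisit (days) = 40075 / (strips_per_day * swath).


swath = 2*705.606*tan(0.296706) = 431.4508 km
v = sqrt(mu/r) = 7505.0941 m/s = 7.5051 km/s
strips/day = v*86400/40075 = 7.5051*86400/40075 = 16.1807
coverage/day = strips * swath = 16.1807 * 431.4508 = 6981.1607 km
revisit = 40075 / 6981.1607 = 5.7404 days

5.7404 days


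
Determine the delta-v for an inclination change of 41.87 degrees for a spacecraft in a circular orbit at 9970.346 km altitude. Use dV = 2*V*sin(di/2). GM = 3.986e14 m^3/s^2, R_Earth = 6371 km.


r = 16341.3460 km = 1.6341346e+07 m
V = sqrt(mu/r) = 4938.8375 m/s
di = 41.87 deg = 0.7307694 rad
dV = 2*V*sin(di/2) = 2*4938.8375*sin(0.3653847)
dV = 3529.3783 m/s = 3.5294 km/s

3.5294 km/s


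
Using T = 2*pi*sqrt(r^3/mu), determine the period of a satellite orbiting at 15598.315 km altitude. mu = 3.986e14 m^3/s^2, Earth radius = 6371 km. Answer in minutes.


r = 21969.3150 km = 2.1969315e+07 m
T = 2*pi*sqrt(r^3/mu) = 2*pi*sqrt(1.0603507e+22 / 3.986e14)
T = 32406.7885 s = 540.1131 min

540.1131 minutes


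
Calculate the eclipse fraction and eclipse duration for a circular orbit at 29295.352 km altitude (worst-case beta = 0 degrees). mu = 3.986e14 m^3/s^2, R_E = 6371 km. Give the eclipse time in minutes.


r = 35666.3520 km
T = 1117.2439 min
Eclipse fraction = arcsin(R_E/r)/pi = arcsin(6371.0000/35666.3520)/pi
= arcsin(0.1786277)/pi = 0.05716578
Eclipse duration = 0.05716578 * 1117.2439 = 63.8681 min

63.8681 minutes


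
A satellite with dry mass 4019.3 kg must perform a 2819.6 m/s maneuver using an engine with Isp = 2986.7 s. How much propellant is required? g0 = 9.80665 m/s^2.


ve = Isp * g0 = 2986.7 * 9.80665 = 29289.521555 m/s
mass ratio = exp(dv/ve) = exp(2819.6/29289.521555) = 1.10105247
m_prop = m_dry * (mr - 1) = 4019.3 * (1.10105247 - 1)
m_prop = 406.1602 kg

406.1602 kg


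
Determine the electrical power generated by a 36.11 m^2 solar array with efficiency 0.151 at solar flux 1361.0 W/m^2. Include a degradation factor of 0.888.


P = area * eta * S * degradation
P = 36.11 * 0.151 * 1361.0 * 0.888
P = 6589.8500 W

6589.8500 W


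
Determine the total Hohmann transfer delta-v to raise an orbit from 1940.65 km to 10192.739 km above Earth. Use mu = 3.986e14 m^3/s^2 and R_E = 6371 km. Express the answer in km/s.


r1 = 8311.6500 km = 8.31165e+06 m
r2 = 16563.7390 km = 1.6563739e+07 m
dv1 = sqrt(mu/r1)*(sqrt(2*r2/(r1+r2)) - 1) = 1066.5261 m/s
dv2 = sqrt(mu/r2)*(1 - sqrt(2*r1/(r1+r2))) = 895.3965 m/s
total dv = |dv1| + |dv2| = 1066.5261 + 895.3965 = 1961.9226 m/s = 1.9619 km/s

1.9619 km/s


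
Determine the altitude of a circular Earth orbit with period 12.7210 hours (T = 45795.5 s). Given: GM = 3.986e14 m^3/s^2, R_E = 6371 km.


T = 45795.5 s
r = (mu*T^2/(4*pi^2))^(1/3) = (3.986e14 * 45795.5^2 / (4*pi^2))^(1/3)
r = 2.7665661e+07 m = 27665.6613 km
alt = r - R_E = 27665.6613 - 6371 = 21294.6613 km

21294.6613 km


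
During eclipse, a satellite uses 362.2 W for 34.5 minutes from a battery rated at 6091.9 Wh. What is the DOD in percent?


E_used = P * t / 60 = 362.2 * 34.5 / 60 = 208.2650 Wh
DOD = E_used / E_total * 100 = 208.2650 / 6091.9 * 100
DOD = 3.4187 %

3.4187 %


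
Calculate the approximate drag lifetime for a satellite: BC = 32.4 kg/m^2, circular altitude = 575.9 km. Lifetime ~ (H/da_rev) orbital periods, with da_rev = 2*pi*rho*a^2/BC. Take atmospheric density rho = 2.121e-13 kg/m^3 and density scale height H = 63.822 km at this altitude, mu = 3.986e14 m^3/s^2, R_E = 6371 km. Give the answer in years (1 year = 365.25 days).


a = R_E + alt = 6946.9000 km = 6.9469e+06 m
da_rev = 2*pi*rho*a^2/BC = 2*pi*2.121e-13*(6.9469e+06)^2/32.4 = 1.984987 m per revolution
N = H/da_rev = 63822.0000 m / 1.984987 m = 32152.3550 revolutions
P = 2*pi*sqrt(a^3/mu) = 5762.3256 s
lifetime = N*P = 32152.3550 * 5762.3256 = 1.8527234e+08 s = 2144.3558 days
years = 2144.3558 / 365.25 = 5.8709 years

5.8709 years


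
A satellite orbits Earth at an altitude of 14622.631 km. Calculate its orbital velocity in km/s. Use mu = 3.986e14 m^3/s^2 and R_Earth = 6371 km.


r = R_E + alt = 6371.0 + 14622.631 = 20993.6310 km = 2.0993631e+07 m
v = sqrt(mu/r) = sqrt(3.986e14 / 2.0993631e+07) = 4357.3743 m/s = 4.3574 km/s

4.3574 km/s
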